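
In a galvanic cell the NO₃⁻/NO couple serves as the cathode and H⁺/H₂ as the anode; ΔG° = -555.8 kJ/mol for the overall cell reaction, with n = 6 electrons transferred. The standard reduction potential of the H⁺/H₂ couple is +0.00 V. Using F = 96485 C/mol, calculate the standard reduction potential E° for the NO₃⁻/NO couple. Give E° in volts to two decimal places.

+0.96 V

E°cell = −ΔG°/(nF) = −(-555.8×10³)/((6)(96485)) = +0.960 V.
Since NO₃⁻/NO is the cathode and H⁺/H₂ the anode, E°cell = E°(NO₃⁻/NO) − E°(H⁺/H₂).
So E°(NO₃⁻/NO) = E°cell + E°(H⁺/H₂) = +0.960 + (+0.00) = +0.96 V.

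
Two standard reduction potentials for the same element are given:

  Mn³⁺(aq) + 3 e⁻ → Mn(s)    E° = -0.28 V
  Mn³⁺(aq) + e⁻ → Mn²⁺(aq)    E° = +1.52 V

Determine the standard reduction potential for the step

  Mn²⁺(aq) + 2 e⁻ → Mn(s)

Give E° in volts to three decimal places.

-1.180 V

Sequential free energies add, so n₃E°₃ = n₁E°₁ + n₂E°₂.
With n₃ = 3, and the known step contributing 1×(+1.52) V, the unknown satisfies 2·E° = 3×(-0.28) − 1×(+1.52) = -2.360.
E° = -2.360 / 2 = -1.180 V.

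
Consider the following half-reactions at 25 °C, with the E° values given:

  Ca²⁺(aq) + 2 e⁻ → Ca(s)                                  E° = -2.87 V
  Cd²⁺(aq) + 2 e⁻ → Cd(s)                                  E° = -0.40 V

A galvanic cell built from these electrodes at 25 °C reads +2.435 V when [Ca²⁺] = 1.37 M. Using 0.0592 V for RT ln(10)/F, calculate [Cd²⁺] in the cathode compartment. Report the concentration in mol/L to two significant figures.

Cd²⁺/Cd is the cathode, Ca²⁺/Ca the anode: E°cell = +2.47 V, n = 2.
Overall reaction: Cd²⁺(aq) + Ca(s) → Cd(s) + Ca²⁺(aq); Q = [Ca²⁺]^1/[Cd²⁺]^1.
From E = E° − (0.0592/n) log Q: log Q = (E° − E)·n/0.0592 = (+2.47 − (+2.435))·2/0.0592 = 1.1824.
So 1·log[Cd²⁺] = 1·log(1.37) − log Q = 0.1367 − (1.1824) = -1.0457; [Cd²⁺] = 10^(-1.0457) ≈ 0.090 M.

0.090 M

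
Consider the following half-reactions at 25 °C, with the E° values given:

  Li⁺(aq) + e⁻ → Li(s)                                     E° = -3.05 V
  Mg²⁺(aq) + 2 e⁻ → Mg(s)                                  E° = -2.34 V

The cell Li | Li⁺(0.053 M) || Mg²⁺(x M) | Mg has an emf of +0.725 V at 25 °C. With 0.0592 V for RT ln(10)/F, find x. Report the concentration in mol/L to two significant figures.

0.0090 M

Mg²⁺/Mg is the cathode, Li⁺/Li the anode: E°cell = +0.71 V, n = 2.
Overall reaction: Mg²⁺(aq) + 2 Li(s) → Mg(s) + 2 Li⁺(aq); Q = [Li⁺]^2/[Mg²⁺]^1.
From E = E° − (0.0592/n) log Q: log Q = (E° − E)·n/0.0592 = (+0.71 − (+0.725))·2/0.0592 = -0.5068.
So 1·log[Mg²⁺] = 2·log(0.053) − log Q = -2.5514 − (-0.5068) = -2.0446; [Mg²⁺] = 10^(-2.0446) ≈ 0.0090 M.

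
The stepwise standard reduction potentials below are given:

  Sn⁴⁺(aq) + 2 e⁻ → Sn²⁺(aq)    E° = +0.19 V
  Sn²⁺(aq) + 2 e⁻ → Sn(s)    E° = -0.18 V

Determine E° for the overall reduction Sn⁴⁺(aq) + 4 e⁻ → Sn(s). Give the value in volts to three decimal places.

Adding the free-energy changes (−nFE°) of the two steps gives −n₃FE°₃ = −n₁FE°₁ − n₂FE°₂.
E°₃ = (2×+0.19 + 2×-0.18) / 4 = (+0.020) / 4 = +0.005 V.

+0.005 V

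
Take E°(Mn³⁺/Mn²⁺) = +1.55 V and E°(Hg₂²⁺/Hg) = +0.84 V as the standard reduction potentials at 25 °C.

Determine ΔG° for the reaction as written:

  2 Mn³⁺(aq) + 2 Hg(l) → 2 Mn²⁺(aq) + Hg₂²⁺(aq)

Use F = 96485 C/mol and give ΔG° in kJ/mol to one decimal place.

As written, Mn³⁺/Mn²⁺ is reduced (cathode) and Hg₂²⁺/Hg is oxidised (anode), so E°cell = (+1.55) − (+0.84) = +0.71 V.
Balancing electrons gives n = 2.
ΔG° = −nFE° = −(2)(96485)(+0.71) = -137,009 J = -137.0 kJ/mol.

-137.0 kJ/mol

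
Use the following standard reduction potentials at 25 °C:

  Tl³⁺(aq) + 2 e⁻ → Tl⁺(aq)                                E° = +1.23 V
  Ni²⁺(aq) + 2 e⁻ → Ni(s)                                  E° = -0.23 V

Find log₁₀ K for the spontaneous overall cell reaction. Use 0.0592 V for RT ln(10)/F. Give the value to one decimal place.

Cathode: Tl³⁺/Tl⁺; anode: Ni²⁺/Ni. E°cell = +1.46 V, n = 2.
log K = nE°cell / 0.0592 = (2)(+1.46) / 0.0592 = 49.3.

49.3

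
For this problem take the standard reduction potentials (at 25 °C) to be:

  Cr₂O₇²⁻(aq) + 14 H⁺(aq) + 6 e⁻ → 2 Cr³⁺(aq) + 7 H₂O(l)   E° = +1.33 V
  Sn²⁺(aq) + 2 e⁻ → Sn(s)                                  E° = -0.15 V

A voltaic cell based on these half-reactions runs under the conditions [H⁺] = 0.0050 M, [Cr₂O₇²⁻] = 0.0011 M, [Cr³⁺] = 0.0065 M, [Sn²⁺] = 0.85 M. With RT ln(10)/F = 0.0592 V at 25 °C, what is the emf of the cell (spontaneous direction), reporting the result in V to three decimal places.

Cr₂O₇²⁻/Cr³⁺ is the cathode (higher E°), Sn²⁺/Sn the anode: E°cell = +1.33 − (-0.15) = +1.48 V, n = 6.
Overall: Cr₂O₇²⁻(aq) + 14 H⁺(aq) + 3 Sn(s) → 2 Cr³⁺(aq) + 7 H₂O(l) + 3 Sn²⁺(aq)
Q = [Cr³⁺]^2·[Sn²⁺]^3 / ([Cr₂O₇²⁻]·[H⁺]^14); log Q = 30.587.
E = E° − (0.0592/n) log Q = +1.48 − (0.0592/6)(30.587) = +1.178 V.

+1.178 V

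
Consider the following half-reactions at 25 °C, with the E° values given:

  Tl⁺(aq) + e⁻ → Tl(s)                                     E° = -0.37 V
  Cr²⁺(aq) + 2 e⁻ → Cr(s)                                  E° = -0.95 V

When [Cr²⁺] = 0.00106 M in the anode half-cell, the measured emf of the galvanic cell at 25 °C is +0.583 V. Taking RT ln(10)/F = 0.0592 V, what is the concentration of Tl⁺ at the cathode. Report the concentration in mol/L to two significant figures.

Tl⁺/Tl is the cathode, Cr²⁺/Cr the anode: E°cell = +0.58 V, n = 2.
Overall reaction: 2 Tl⁺(aq) + Cr(s) → 2 Tl(s) + Cr²⁺(aq); Q = [Cr²⁺]^1/[Tl⁺]^2.
From E = E° − (0.0592/n) log Q: log Q = (E° − E)·n/0.0592 = (+0.58 − (+0.583))·2/0.0592 = -0.1014.
So 2·log[Tl⁺] = 1·log(0.00106) − log Q = -2.9747 − (-0.1014) = -2.8733; log[Tl⁺] = -2.8733 / 2 = -1.4366; [Tl⁺] = 10^(-1.4366) ≈ 0.037 M.

0.037 M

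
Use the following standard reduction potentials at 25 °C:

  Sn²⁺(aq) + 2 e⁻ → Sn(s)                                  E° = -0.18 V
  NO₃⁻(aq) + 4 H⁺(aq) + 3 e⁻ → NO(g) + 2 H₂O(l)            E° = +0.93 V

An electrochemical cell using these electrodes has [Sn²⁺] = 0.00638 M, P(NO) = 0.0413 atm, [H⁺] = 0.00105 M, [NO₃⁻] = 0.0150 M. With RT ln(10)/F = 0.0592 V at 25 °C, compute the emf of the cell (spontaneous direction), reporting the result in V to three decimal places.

NO₃⁻/NO is the cathode (higher E°), Sn²⁺/Sn the anode: E°cell = +0.93 − (-0.18) = +1.11 V, n = 6.
Overall: 2 NO₃⁻(aq) + 8 H⁺(aq) + 3 Sn(s) → 2 NO(g) + 4 H₂O(l) + 3 Sn²⁺(aq)
Q = P(NO)^2·[Sn²⁺]^3 / ([NO₃⁻]^2·[H⁺]^8); log Q = 18.125.
E = E° − (0.0592/n) log Q = +1.11 − (0.0592/6)(18.125) = +0.931 V.

+0.931 V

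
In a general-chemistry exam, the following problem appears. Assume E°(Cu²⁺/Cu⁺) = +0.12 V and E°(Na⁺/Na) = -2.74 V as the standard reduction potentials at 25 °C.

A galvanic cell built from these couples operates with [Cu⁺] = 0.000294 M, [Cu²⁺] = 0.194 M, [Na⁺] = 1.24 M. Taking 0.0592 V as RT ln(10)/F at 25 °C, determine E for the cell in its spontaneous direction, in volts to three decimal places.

Cu²⁺/Cu⁺ is the cathode (higher E°), Na⁺/Na the anode: E°cell = +0.12 − (-2.74) = +2.86 V, n = 1.
Overall: Cu²⁺(aq) + Na(s) → Cu⁺(aq) + Na⁺(aq)
Q = [Cu⁺]·[Na⁺] / ([Cu²⁺]); log Q = -2.726.
E = E° − (0.0592/n) log Q = +2.86 − (0.0592/1)(-2.726) = +3.021 V.

+3.021 V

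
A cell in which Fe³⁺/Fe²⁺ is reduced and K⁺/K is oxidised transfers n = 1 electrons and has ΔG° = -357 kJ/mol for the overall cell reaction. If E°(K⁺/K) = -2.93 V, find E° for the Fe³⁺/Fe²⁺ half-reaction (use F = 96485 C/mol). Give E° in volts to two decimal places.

E°cell = −ΔG°/(nF) = −(-357×10³)/((1)(96485)) = +3.700 V.
Since Fe³⁺/Fe²⁺ is the cathode and K⁺/K the anode, E°cell = E°(Fe³⁺/Fe²⁺) − E°(K⁺/K).
So E°(Fe³⁺/Fe²⁺) = E°cell + E°(K⁺/K) = +3.700 + (-2.93) = +0.77 V.

+0.77 V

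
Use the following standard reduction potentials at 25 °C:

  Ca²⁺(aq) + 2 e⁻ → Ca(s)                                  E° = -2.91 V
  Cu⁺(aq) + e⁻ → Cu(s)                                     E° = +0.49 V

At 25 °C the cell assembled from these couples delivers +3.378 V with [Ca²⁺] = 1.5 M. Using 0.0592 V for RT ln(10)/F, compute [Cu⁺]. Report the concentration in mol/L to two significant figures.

Cu⁺/Cu is the cathode, Ca²⁺/Ca the anode: E°cell = +3.40 V, n = 2.
Overall reaction: 2 Cu⁺(aq) + Ca(s) → 2 Cu(s) + Ca²⁺(aq); Q = [Ca²⁺]^1/[Cu⁺]^2.
From E = E° − (0.0592/n) log Q: log Q = (E° − E)·n/0.0592 = (+3.40 − (+3.378))·2/0.0592 = 0.7432.
So 2·log[Cu⁺] = 1·log(1.5) − log Q = 0.1761 − (0.7432) = -0.5671; log[Cu⁺] = -0.5671 / 2 = -0.2836; [Cu⁺] = 10^(-0.2836) ≈ 0.52 M.

0.52 M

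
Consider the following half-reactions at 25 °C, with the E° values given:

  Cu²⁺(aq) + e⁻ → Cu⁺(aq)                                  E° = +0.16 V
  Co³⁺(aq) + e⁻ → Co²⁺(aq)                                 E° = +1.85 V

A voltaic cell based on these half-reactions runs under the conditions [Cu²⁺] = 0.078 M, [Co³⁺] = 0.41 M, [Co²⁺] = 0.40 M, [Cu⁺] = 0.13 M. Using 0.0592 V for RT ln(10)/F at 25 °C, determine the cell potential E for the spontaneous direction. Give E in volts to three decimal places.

Co³⁺/Co²⁺ is the cathode (higher E°), Cu²⁺/Cu⁺ the anode: E°cell = +1.85 − (+0.16) = +1.69 V, n = 1.
Overall: Co³⁺(aq) + Cu⁺(aq) → Co²⁺(aq) + Cu²⁺(aq)
Q = [Co²⁺]·[Cu²⁺] / ([Co³⁺]·[Cu⁺]); log Q = -0.233.
E = E° − (0.0592/n) log Q = +1.69 − (0.0592/1)(-0.233) = +1.704 V.

+1.704 V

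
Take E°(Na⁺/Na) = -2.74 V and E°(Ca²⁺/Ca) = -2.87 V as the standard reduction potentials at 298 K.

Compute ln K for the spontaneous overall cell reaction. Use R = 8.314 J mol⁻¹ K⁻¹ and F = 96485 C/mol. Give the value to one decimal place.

10.1

Cathode: Na⁺/Na; anode: Ca²⁺/Ca. E°cell = (-2.74) − (-2.87) = +0.13 V, with n = 2.
ΔG° = −nFE° = −RT ln K, so ln K = nFE°/(RT) = (2)(96485)(+0.13) / ((8.314)(298)) = 10.125.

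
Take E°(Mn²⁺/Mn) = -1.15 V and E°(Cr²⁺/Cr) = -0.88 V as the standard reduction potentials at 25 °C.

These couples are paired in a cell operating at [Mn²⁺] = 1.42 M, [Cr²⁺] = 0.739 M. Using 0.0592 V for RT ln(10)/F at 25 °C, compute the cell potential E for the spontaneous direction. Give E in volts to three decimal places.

+0.262 V

Cr²⁺/Cr is the cathode (higher E°), Mn²⁺/Mn the anode: E°cell = -0.88 − (-1.15) = +0.27 V, n = 2.
Overall: Cr²⁺(aq) + Mn(s) → Cr(s) + Mn²⁺(aq)
Q = [Mn²⁺] / ([Cr²⁺]); log Q = 0.284.
E = E° − (0.0592/n) log Q = +0.27 − (0.0592/2)(0.284) = +0.262 V.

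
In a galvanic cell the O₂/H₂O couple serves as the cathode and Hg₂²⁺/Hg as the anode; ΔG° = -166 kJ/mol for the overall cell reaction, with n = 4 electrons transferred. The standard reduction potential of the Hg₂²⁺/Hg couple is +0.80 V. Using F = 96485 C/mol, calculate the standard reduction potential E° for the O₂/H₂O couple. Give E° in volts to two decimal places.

+1.23 V

E°cell = −ΔG°/(nF) = −(-166×10³)/((4)(96485)) = +0.430 V.
Since O₂/H₂O is the cathode and Hg₂²⁺/Hg the anode, E°cell = E°(O₂/H₂O) − E°(Hg₂²⁺/Hg).
So E°(O₂/H₂O) = E°cell + E°(Hg₂²⁺/Hg) = +0.430 + (+0.80) = +1.23 V.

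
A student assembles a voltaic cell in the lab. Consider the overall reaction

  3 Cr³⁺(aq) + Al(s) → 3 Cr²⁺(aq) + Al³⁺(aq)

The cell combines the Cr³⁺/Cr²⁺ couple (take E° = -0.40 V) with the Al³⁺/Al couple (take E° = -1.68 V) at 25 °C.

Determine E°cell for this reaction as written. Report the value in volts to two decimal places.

The Cr³⁺/Cr²⁺ couple has the higher reduction potential, so it is the cathode; Al³⁺/Al is oxidised at the anode.
E°cell = E°(cathode) − E°(anode) = (-0.40) − (-1.68) = +1.28 V.
Since E°cell > 0, the reaction is spontaneous under standard conditions.

+1.28 V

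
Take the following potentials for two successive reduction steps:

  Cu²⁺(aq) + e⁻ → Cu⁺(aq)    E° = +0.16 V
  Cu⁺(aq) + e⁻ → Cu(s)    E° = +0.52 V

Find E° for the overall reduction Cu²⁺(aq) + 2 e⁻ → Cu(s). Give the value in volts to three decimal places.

Standard free energies of sequential steps add: ΔG°₃ = ΔG°₁ + ΔG°₂, so n₃E°₃ = n₁E°₁ + n₂E°₂.
E°₃ = (1×+0.16 + 1×+0.52) / 2 = (+0.680) / 2 = +0.340 V.

+0.340 V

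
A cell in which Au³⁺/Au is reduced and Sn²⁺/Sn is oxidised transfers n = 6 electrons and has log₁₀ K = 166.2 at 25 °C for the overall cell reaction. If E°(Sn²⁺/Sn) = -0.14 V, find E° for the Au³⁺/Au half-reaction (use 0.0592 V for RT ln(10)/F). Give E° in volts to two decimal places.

+1.50 V

E°cell = (0.0592/n)·log K = (0.0592/6)(166.2) = +1.640 V.
Since Au³⁺/Au is the cathode and Sn²⁺/Sn the anode, E°cell = E°(Au³⁺/Au) − E°(Sn²⁺/Sn).
So E°(Au³⁺/Au) = E°cell + E°(Sn²⁺/Sn) = +1.640 + (-0.14) = +1.50 V.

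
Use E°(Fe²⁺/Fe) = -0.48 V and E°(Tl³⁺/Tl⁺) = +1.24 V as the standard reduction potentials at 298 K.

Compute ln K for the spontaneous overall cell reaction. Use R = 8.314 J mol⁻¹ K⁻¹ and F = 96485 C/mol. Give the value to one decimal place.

Cathode: Tl³⁺/Tl⁺; anode: Fe²⁺/Fe. E°cell = (+1.24) − (-0.48) = +1.72 V, with n = 2.
ΔG° = −nFE° = −RT ln K, so ln K = nFE°/(RT) = (2)(96485)(+1.72) / ((8.314)(298)) = 133.965.

134.0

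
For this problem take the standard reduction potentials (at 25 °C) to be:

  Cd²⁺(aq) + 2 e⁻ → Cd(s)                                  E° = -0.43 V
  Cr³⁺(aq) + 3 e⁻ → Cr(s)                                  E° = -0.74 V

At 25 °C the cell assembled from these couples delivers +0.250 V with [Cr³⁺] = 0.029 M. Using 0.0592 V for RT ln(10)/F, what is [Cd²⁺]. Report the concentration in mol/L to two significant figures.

0.00089 M

Cd²⁺/Cd is the cathode, Cr³⁺/Cr the anode: E°cell = +0.31 V, n = 6.
Overall reaction: 3 Cd²⁺(aq) + 2 Cr(s) → 3 Cd(s) + 2 Cr³⁺(aq); Q = [Cr³⁺]^2/[Cd²⁺]^3.
From E = E° − (0.0592/n) log Q: log Q = (E° − E)·n/0.0592 = (+0.31 − (+0.250))·6/0.0592 = 6.0811.
So 3·log[Cd²⁺] = 2·log(0.029) − log Q = -3.0752 − (6.0811) = -9.1563; log[Cd²⁺] = -9.1563 / 3 = -3.0521; [Cd²⁺] = 10^(-3.0521) ≈ 0.00089 M.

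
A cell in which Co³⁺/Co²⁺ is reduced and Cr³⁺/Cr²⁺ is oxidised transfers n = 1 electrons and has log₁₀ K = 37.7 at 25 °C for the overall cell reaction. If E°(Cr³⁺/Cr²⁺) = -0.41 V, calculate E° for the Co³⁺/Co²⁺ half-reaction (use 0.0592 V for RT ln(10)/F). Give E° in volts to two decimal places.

E°cell = (0.0592/n)·log K = (0.0592/1)(37.7) = +2.232 V.
Since Co³⁺/Co²⁺ is the cathode and Cr³⁺/Cr²⁺ the anode, E°cell = E°(Co³⁺/Co²⁺) − E°(Cr³⁺/Cr²⁺).
So E°(Co³⁺/Co²⁺) = E°cell + E°(Cr³⁺/Cr²⁺) = +2.232 + (-0.41) = +1.82 V.

+1.82 V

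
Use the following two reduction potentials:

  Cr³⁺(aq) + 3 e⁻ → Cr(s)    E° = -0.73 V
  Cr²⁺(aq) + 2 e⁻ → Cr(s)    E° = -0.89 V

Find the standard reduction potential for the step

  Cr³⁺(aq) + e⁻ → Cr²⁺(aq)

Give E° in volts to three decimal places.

-0.410 V

Sequential free energies add, so n₃E°₃ = n₁E°₁ + n₂E°₂.
With n₃ = 3, and the known step contributing 2×(-0.89) V, the unknown satisfies 1·E° = 3×(-0.73) − 2×(-0.89) = -0.410.
E° = -0.410 / 1 = -0.410 V.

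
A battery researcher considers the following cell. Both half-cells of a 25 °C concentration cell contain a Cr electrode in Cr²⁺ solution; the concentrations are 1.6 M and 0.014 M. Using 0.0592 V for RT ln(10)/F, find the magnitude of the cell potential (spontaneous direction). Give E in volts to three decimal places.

+0.061 V

For a concentration cell E°cell = 0. The 1.6 M side is the cathode (reduction is favoured where [Cr²⁺] is higher).
With n = 2, E = −(0.0592/2) log([Cr²⁺]ₐₙ/[Cr²⁺]꜀ₐₜ) = −(0.0592/2) log(0.014/1.6) = −(0.0592/2)(-2.058) = +0.061 V.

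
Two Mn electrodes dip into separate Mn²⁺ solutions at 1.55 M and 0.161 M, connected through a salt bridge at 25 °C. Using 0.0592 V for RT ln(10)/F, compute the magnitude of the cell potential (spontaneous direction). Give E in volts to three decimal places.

For a concentration cell E°cell = 0. The 1.55 M side is the cathode (reduction is favoured where [Mn²⁺] is higher).
With n = 2, E = −(0.0592/2) log([Mn²⁺]ₐₙ/[Mn²⁺]꜀ₐₜ) = −(0.0592/2) log(0.161/1.55) = −(0.0592/2)(-0.984) = +0.029 V.

+0.029 V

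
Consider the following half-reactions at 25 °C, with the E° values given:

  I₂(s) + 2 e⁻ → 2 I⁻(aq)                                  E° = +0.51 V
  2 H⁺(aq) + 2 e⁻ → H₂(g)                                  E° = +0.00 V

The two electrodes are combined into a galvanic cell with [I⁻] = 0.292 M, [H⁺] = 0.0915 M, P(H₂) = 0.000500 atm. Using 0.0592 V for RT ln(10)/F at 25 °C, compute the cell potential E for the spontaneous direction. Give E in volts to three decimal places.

I₂/I⁻ is the cathode (higher E°), H⁺/H₂ the anode: E°cell = +0.51 − (+0.00) = +0.51 V, n = 2.
Overall: I₂(s) + H₂(g) → 2 I⁻(aq) + 2 H⁺(aq)
Q = [I⁻]^2·[H⁺]^2 / (P(H₂)); log Q = 0.155.
E = E° − (0.0592/n) log Q = +0.51 − (0.0592/2)(0.155) = +0.505 V.

+0.505 V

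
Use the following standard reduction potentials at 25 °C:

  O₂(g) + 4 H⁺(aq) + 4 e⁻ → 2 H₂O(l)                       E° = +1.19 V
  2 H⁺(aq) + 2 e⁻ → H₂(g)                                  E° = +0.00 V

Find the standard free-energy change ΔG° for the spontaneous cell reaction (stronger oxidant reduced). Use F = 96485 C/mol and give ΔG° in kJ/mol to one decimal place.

O₂/H₂O (E° = +1.19 V) is the cathode; H⁺/H₂ (E° = +0.00 V) is the anode, so E°cell = +1.19 V.
Balancing electrons gives n = 4 (lcm of 4 and 2).
ΔG° = −nFE° = −(4)(96485)(+1.19) = -459,269 J = -459.3 kJ/mol.

-459.3 kJ/mol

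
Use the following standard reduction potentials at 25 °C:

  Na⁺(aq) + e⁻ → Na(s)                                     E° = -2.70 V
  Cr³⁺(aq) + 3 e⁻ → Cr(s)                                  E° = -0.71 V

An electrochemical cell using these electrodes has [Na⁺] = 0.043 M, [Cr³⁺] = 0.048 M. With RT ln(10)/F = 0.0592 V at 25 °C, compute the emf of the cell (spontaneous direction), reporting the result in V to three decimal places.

Cr³⁺/Cr is the cathode (higher E°), Na⁺/Na the anode: E°cell = -0.71 − (-2.70) = +1.99 V, n = 3.
Overall: Cr³⁺(aq) + 3 Na(s) → Cr(s) + 3 Na⁺(aq)
Q = [Na⁺]^3 / ([Cr³⁺]); log Q = -2.781.
E = E° − (0.0592/n) log Q = +1.99 − (0.0592/3)(-2.781) = +2.045 V.

+2.045 V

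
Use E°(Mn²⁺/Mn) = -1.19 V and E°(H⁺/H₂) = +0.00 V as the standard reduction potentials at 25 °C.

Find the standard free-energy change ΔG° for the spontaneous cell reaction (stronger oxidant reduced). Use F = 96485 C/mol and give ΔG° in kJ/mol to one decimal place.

-229.6 kJ/mol

H⁺/H₂ (E° = +0.00 V) is the cathode; Mn²⁺/Mn (E° = -1.19 V) is the anode, so E°cell = +1.19 V.
Balancing electrons gives n = 2 (lcm of 2 and 2).
ΔG° = −nFE° = −(2)(96485)(+1.19) = -229,634 J = -229.6 kJ/mol.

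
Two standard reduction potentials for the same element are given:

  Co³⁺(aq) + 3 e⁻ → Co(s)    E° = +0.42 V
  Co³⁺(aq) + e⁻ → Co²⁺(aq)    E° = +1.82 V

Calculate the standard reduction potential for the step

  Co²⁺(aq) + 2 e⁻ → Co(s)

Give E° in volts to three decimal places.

-0.280 V

Sequential free energies add, so n₃E°₃ = n₁E°₁ + n₂E°₂.
With n₃ = 3, and the known step contributing 1×(+1.82) V, the unknown satisfies 2·E° = 3×(+0.42) − 1×(+1.82) = -0.560.
E° = -0.560 / 2 = -0.280 V.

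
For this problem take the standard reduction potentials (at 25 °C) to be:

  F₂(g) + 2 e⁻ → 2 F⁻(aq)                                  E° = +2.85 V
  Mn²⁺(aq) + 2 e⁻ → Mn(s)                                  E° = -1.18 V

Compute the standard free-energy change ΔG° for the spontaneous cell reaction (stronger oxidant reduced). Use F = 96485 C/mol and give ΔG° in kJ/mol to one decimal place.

-777.7 kJ/mol

F₂/F⁻ (E° = +2.85 V) is the cathode; Mn²⁺/Mn (E° = -1.18 V) is the anode, so E°cell = +4.03 V.
Balancing electrons gives n = 2 (lcm of 2 and 2).
ΔG° = −nFE° = −(2)(96485)(+4.03) = -777,669 J = -777.7 kJ/mol.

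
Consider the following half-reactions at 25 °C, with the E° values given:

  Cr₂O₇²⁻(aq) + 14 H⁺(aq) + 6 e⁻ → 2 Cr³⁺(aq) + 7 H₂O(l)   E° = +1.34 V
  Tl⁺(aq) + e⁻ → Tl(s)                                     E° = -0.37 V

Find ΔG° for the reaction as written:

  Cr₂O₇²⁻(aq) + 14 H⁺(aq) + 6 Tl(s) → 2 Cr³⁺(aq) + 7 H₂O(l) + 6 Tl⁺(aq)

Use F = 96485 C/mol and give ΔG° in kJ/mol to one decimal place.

As written, Cr₂O₇²⁻/Cr³⁺ is reduced (cathode) and Tl⁺/Tl is oxidised (anode), so E°cell = (+1.34) − (-0.37) = +1.71 V.
Balancing electrons gives n = 6.
ΔG° = −nFE° = −(6)(96485)(+1.71) = -989,936 J = -989.9 kJ/mol.

-989.9 kJ/mol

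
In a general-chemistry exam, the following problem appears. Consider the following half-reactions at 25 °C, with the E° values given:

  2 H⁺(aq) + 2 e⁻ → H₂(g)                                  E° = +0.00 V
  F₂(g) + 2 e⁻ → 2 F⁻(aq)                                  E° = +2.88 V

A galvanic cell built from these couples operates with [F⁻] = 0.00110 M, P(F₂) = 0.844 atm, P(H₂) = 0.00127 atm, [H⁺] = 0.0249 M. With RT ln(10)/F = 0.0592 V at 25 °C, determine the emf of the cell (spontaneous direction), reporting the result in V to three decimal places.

+3.062 V

F₂/F⁻ is the cathode (higher E°), H⁺/H₂ the anode: E°cell = +2.88 − (+0.00) = +2.88 V, n = 2.
Overall: F₂(g) + H₂(g) → 2 F⁻(aq) + 2 H⁺(aq)
Q = [F⁻]^2·[H⁺]^2 / (P(F₂)·P(H₂)); log Q = -6.155.
E = E° − (0.0592/n) log Q = +2.88 − (0.0592/2)(-6.155) = +3.062 V.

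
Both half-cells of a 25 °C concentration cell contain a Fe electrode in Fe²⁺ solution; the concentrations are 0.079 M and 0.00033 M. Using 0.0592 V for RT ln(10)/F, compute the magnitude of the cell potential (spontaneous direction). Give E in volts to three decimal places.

For a concentration cell E°cell = 0. The 0.079 M side is the cathode (reduction is favoured where [Fe²⁺] is higher).
With n = 2, E = −(0.0592/2) log([Fe²⁺]ₐₙ/[Fe²⁺]꜀ₐₜ) = −(0.0592/2) log(0.00033/0.079) = −(0.0592/2)(-2.379) = +0.070 V.

+0.070 V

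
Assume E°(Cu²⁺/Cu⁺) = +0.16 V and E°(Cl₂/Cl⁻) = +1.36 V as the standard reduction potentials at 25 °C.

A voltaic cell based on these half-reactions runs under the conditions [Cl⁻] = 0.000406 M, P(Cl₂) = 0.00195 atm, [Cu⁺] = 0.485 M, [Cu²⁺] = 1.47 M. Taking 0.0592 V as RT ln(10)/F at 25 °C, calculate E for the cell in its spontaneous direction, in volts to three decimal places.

Cl₂/Cl⁻ is the cathode (higher E°), Cu²⁺/Cu⁺ the anode: E°cell = +1.36 − (+0.16) = +1.20 V, n = 2.
Overall: Cl₂(g) + 2 Cu⁺(aq) → 2 Cl⁻(aq) + 2 Cu²⁺(aq)
Q = [Cl⁻]^2·[Cu²⁺]^2 / (P(Cl₂)·[Cu⁺]^2); log Q = -3.110.
E = E° − (0.0592/n) log Q = +1.20 − (0.0592/2)(-3.110) = +1.292 V.

+1.292 V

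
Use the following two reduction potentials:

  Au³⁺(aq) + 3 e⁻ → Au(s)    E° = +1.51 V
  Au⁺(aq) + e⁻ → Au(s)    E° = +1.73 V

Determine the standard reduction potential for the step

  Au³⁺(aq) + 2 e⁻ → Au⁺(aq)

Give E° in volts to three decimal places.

Sequential free energies add, so n₃E°₃ = n₁E°₁ + n₂E°₂.
With n₃ = 3, and the known step contributing 1×(+1.73) V, the unknown satisfies 2·E° = 3×(+1.51) − 1×(+1.73) = +2.800.
E° = +2.800 / 2 = +1.400 V.

+1.400 V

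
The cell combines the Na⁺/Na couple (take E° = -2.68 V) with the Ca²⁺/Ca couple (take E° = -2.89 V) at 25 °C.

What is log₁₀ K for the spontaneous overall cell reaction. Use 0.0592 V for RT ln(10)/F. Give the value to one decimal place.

Cathode: Na⁺/Na; anode: Ca²⁺/Ca. E°cell = +0.21 V, n = 2.
log K = nE°cell / 0.0592 = (2)(+0.21) / 0.0592 = 7.1.

7.1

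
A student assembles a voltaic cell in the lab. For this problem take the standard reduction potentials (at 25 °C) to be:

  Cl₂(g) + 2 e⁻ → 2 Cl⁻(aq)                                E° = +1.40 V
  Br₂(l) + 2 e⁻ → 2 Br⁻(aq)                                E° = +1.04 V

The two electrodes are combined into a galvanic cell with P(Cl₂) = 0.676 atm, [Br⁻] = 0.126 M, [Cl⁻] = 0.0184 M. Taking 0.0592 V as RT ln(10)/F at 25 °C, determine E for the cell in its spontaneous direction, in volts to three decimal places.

+0.404 V

Cl₂/Cl⁻ is the cathode (higher E°), Br₂/Br⁻ the anode: E°cell = +1.40 − (+1.04) = +0.36 V, n = 2.
Overall: Cl₂(g) + 2 Br⁻(aq) → 2 Cl⁻(aq) + Br₂(l)
Q = [Cl⁻]^2 / (P(Cl₂)·[Br⁻]^2); log Q = -1.501.
E = E° − (0.0592/n) log Q = +0.36 − (0.0592/2)(-1.501) = +0.404 V.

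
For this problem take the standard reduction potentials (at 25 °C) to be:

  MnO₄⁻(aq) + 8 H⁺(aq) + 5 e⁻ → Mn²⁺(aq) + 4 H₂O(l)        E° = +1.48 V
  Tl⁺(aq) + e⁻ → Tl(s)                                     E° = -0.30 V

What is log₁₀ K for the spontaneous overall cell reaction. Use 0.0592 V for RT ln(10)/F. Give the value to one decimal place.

150.3

Cathode: MnO₄⁻/Mn²⁺; anode: Tl⁺/Tl. E°cell = +1.78 V, n = 5.
log K = nE°cell / 0.0592 = (5)(+1.78) / 0.0592 = 150.3.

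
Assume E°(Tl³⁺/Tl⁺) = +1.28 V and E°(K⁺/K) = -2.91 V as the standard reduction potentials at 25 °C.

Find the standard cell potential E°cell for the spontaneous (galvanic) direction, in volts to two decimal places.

The Tl³⁺/Tl⁺ couple has the higher reduction potential, so it is the cathode; K⁺/K is oxidised at the anode.
E°cell = E°(cathode) − E°(anode) = (+1.28) − (-2.91) = +4.19 V.

+4.19 V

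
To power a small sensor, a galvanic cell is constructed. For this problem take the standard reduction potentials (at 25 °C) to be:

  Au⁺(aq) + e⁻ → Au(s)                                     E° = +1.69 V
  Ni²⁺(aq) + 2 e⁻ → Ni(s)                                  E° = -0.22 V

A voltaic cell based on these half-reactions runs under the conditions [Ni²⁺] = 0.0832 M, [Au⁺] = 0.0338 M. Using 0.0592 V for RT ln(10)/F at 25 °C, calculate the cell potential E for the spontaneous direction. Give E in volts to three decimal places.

Au⁺/Au is the cathode (higher E°), Ni²⁺/Ni the anode: E°cell = +1.69 − (-0.22) = +1.91 V, n = 2.
Overall: 2 Au⁺(aq) + Ni(s) → 2 Au(s) + Ni²⁺(aq)
Q = [Ni²⁺] / ([Au⁺]^2); log Q = 1.862.
E = E° − (0.0592/n) log Q = +1.91 − (0.0592/2)(1.862) = +1.855 V.

+1.855 V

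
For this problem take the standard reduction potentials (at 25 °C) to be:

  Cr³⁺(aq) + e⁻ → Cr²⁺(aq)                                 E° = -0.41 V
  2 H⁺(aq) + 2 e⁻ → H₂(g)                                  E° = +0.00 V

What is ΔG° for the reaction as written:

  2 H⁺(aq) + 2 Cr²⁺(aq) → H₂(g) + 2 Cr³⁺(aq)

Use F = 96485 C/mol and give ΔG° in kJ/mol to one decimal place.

As written, H⁺/H₂ is reduced (cathode) and Cr³⁺/Cr²⁺ is oxidised (anode), so E°cell = (+0.00) − (-0.41) = +0.41 V.
Balancing electrons gives n = 2.
ΔG° = −nFE° = −(2)(96485)(+0.41) = -79,118 J = -79.1 kJ/mol.

-79.1 kJ/mol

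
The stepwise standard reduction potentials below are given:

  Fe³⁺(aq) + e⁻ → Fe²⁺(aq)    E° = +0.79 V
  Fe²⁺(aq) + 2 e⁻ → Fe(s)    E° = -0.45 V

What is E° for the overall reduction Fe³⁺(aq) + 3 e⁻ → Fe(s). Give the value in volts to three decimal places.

Standard free energies of sequential steps add: ΔG°₃ = ΔG°₁ + ΔG°₂, so n₃E°₃ = n₁E°₁ + n₂E°₂.
E°₃ = (1×+0.79 + 2×-0.45) / 3 = (-0.110) / 3 = -0.037 V.

-0.037 V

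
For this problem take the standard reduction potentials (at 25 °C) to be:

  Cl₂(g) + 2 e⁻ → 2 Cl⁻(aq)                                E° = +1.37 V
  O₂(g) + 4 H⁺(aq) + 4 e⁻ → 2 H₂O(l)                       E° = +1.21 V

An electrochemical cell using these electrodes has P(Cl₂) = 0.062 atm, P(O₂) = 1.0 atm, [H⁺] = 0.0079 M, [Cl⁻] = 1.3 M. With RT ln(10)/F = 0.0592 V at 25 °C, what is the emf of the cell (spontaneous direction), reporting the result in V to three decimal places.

Cl₂/Cl⁻ is the cathode (higher E°), O₂/H₂O the anode: E°cell = +1.37 − (+1.21) = +0.16 V, n = 4.
Overall: 2 Cl₂(g) + 2 H₂O(l) → 4 Cl⁻(aq) + O₂(g) + 4 H⁺(aq)
Q = [Cl⁻]^4·P(O₂)·[H⁺]^4 / (P(Cl₂)^2); log Q = -5.539.
E = E° − (0.0592/n) log Q = +0.16 − (0.0592/4)(-5.539) = +0.242 V.

+0.242 V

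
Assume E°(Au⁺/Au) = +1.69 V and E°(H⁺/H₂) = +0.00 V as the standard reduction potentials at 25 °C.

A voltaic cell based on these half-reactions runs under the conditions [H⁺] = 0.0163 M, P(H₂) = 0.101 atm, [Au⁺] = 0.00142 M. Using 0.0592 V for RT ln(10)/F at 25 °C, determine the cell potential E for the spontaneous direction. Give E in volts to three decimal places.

+1.598 V

Au⁺/Au is the cathode (higher E°), H⁺/H₂ the anode: E°cell = +1.69 − (+0.00) = +1.69 V, n = 2.
Overall: 2 Au⁺(aq) + H₂(g) → 2 Au(s) + 2 H⁺(aq)
Q = [H⁺]^2 / ([Au⁺]^2·P(H₂)); log Q = 3.115.
E = E° − (0.0592/n) log Q = +1.69 − (0.0592/2)(3.115) = +1.598 V.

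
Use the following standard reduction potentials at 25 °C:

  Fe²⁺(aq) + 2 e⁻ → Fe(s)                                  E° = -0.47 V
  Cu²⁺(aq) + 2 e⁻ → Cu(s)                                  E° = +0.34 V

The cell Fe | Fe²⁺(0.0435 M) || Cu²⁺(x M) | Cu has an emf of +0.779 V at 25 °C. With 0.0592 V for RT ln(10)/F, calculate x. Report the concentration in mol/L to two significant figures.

Cu²⁺/Cu is the cathode, Fe²⁺/Fe the anode: E°cell = +0.81 V, n = 2.
Overall reaction: Cu²⁺(aq) + Fe(s) → Cu(s) + Fe²⁺(aq); Q = [Fe²⁺]^1/[Cu²⁺]^1.
From E = E° − (0.0592/n) log Q: log Q = (E° − E)·n/0.0592 = (+0.81 − (+0.779))·2/0.0592 = 1.0473.
So 1·log[Cu²⁺] = 1·log(0.0435) − log Q = -1.3615 − (1.0473) = -2.4088; [Cu²⁺] = 10^(-2.4088) ≈ 0.0039 M.

0.0039 M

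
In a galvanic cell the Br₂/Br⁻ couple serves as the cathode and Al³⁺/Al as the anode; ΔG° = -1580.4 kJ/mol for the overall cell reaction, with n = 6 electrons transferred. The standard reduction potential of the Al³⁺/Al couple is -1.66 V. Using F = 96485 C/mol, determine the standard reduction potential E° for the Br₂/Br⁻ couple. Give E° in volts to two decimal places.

+1.07 V

E°cell = −ΔG°/(nF) = −(-1580.4×10³)/((6)(96485)) = +2.730 V.
Since Br₂/Br⁻ is the cathode and Al³⁺/Al the anode, E°cell = E°(Br₂/Br⁻) − E°(Al³⁺/Al).
So E°(Br₂/Br⁻) = E°cell + E°(Al³⁺/Al) = +2.730 + (-1.66) = +1.07 V.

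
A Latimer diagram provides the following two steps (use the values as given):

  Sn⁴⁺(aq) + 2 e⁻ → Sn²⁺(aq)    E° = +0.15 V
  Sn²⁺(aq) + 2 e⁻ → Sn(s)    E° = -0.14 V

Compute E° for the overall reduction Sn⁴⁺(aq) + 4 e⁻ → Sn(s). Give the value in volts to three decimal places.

+0.005 V

Since ΔG° = −nFE° is additive over sequential reductions, n₃E°₃ = n₁E°₁ + n₂E°₂.
E°₃ = (2×+0.15 + 2×-0.14) / 4 = (+0.020) / 4 = +0.005 V.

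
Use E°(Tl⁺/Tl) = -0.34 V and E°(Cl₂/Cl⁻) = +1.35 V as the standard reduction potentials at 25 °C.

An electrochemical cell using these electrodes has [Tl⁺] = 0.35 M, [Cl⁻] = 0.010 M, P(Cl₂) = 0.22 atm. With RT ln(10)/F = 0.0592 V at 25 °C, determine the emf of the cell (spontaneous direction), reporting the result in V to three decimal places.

Cl₂/Cl⁻ is the cathode (higher E°), Tl⁺/Tl the anode: E°cell = +1.35 − (-0.34) = +1.69 V, n = 2.
Overall: Cl₂(g) + 2 Tl(s) → 2 Cl⁻(aq) + 2 Tl⁺(aq)
Q = [Cl⁻]^2·[Tl⁺]^2 / (P(Cl₂)); log Q = -4.254.
E = E° − (0.0592/n) log Q = +1.69 − (0.0592/2)(-4.254) = +1.816 V.

+1.816 V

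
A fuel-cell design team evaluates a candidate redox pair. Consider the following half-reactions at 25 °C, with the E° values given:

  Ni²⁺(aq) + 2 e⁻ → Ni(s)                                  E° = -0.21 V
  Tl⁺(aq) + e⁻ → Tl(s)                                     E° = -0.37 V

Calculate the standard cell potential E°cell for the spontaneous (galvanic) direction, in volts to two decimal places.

+0.16 V

The Ni²⁺/Ni couple has the higher reduction potential, so it is the cathode; Tl⁺/Tl is oxidised at the anode.
E°cell = E°(cathode) − E°(anode) = (-0.21) − (-0.37) = +0.16 V.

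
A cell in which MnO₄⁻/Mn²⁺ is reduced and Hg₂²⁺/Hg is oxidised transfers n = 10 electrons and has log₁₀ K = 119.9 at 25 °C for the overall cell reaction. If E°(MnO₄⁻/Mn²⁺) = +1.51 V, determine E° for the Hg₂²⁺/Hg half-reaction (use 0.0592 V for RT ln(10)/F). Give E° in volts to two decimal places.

E°cell = (0.0592/n)·log K = (0.0592/10)(119.9) = +0.710 V.
Since MnO₄⁻/Mn²⁺ is the cathode and Hg₂²⁺/Hg the anode, E°cell = E°(MnO₄⁻/Mn²⁺) − E°(Hg₂²⁺/Hg).
So E°(Hg₂²⁺/Hg) = E°(MnO₄⁻/Mn²⁺) − E°cell = (+1.51) − (+0.710) = +0.80 V.

+0.80 V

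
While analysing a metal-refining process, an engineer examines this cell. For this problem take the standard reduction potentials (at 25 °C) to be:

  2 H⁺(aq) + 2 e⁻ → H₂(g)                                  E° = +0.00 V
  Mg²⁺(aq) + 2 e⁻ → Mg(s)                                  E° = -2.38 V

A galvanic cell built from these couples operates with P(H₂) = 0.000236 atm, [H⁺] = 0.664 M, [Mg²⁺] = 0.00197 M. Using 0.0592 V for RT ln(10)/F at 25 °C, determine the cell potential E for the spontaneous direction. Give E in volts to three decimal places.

+2.557 V

H⁺/H₂ is the cathode (higher E°), Mg²⁺/Mg the anode: E°cell = +0.00 − (-2.38) = +2.38 V, n = 2.
Overall: 2 H⁺(aq) + Mg(s) → H₂(g) + Mg²⁺(aq)
Q = P(H₂)·[Mg²⁺] / ([H⁺]^2); log Q = -5.977.
E = E° − (0.0592/n) log Q = +2.38 − (0.0592/2)(-5.977) = +2.557 V.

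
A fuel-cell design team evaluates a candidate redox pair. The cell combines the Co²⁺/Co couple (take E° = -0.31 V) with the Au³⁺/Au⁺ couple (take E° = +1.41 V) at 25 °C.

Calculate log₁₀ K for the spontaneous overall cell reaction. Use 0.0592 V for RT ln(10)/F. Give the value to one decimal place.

Cathode: Au³⁺/Au⁺; anode: Co²⁺/Co. E°cell = +1.72 V, n = 2.
log K = nE°cell / 0.0592 = (2)(+1.72) / 0.0592 = 58.1.

58.1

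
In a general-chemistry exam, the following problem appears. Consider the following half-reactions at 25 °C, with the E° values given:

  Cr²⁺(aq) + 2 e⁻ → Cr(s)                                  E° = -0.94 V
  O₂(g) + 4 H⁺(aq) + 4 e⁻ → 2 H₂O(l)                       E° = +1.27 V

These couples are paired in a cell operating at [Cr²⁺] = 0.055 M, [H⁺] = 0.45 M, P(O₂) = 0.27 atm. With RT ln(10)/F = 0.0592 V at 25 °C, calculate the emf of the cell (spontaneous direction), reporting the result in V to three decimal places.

O₂/H₂O is the cathode (higher E°), Cr²⁺/Cr the anode: E°cell = +1.27 − (-0.94) = +2.21 V, n = 4.
Overall: O₂(g) + 4 H⁺(aq) + 2 Cr(s) → 2 H₂O(l) + 2 Cr²⁺(aq)
Q = [Cr²⁺]^2 / (P(O₂)·[H⁺]^4); log Q = -0.563.
E = E° − (0.0592/n) log Q = +2.21 − (0.0592/4)(-0.563) = +2.218 V.

+2.218 V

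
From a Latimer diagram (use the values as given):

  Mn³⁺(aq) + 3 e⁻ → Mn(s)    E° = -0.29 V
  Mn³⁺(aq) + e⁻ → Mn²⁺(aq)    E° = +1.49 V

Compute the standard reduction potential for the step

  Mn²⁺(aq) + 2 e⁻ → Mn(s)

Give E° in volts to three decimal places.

-1.180 V

Sequential free energies add, so n₃E°₃ = n₁E°₁ + n₂E°₂.
With n₃ = 3, and the known step contributing 1×(+1.49) V, the unknown satisfies 2·E° = 3×(-0.29) − 1×(+1.49) = -2.360.
E° = -2.360 / 2 = -1.180 V.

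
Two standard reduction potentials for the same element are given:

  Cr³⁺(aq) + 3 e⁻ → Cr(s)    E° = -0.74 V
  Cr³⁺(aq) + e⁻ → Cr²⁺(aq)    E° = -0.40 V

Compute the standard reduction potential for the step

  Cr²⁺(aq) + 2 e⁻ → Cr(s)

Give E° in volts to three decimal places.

-0.910 V

Sequential free energies add, so n₃E°₃ = n₁E°₁ + n₂E°₂.
With n₃ = 3, and the known step contributing 1×(-0.40) V, the unknown satisfies 2·E° = 3×(-0.74) − 1×(-0.40) = -1.820.
E° = -1.820 / 2 = -0.910 V.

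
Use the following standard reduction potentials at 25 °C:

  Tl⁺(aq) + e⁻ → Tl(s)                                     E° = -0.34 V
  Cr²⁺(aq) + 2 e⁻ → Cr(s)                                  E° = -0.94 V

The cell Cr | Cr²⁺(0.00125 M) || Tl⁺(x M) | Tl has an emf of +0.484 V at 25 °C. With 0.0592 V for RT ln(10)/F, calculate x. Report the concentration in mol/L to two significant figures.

0.00039 M

Tl⁺/Tl is the cathode, Cr²⁺/Cr the anode: E°cell = +0.60 V, n = 2.
Overall reaction: 2 Tl⁺(aq) + Cr(s) → 2 Tl(s) + Cr²⁺(aq); Q = [Cr²⁺]^1/[Tl⁺]^2.
From E = E° − (0.0592/n) log Q: log Q = (E° − E)·n/0.0592 = (+0.60 − (+0.484))·2/0.0592 = 3.9189.
So 2·log[Tl⁺] = 1·log(0.00125) − log Q = -2.9031 − (3.9189) = -6.8220; log[Tl⁺] = -6.8220 / 2 = -3.4110; [Tl⁺] = 10^(-3.4110) ≈ 0.00039 M.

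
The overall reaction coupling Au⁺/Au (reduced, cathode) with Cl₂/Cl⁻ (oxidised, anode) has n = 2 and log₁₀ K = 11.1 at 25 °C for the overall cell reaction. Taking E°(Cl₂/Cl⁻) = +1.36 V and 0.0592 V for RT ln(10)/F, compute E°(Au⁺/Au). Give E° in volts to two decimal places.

+1.69 V

E°cell = (0.0592/n)·log K = (0.0592/2)(11.1) = +0.329 V.
Since Au⁺/Au is the cathode and Cl₂/Cl⁻ the anode, E°cell = E°(Au⁺/Au) − E°(Cl₂/Cl⁻).
So E°(Au⁺/Au) = E°cell + E°(Cl₂/Cl⁻) = +0.329 + (+1.36) = +1.69 V.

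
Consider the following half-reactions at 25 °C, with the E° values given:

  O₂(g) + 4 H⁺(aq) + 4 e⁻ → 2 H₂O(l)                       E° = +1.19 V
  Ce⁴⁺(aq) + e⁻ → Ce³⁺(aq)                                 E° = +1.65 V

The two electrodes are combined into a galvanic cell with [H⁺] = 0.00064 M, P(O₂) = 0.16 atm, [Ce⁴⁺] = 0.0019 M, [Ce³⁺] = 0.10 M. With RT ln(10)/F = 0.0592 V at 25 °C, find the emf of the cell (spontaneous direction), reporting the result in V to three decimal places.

Ce⁴⁺/Ce³⁺ is the cathode (higher E°), O₂/H₂O the anode: E°cell = +1.65 − (+1.19) = +0.46 V, n = 4.
Overall: 4 Ce⁴⁺(aq) + 2 H₂O(l) → 4 Ce³⁺(aq) + O₂(g) + 4 H⁺(aq)
Q = [Ce³⁺]^4·P(O₂)·[H⁺]^4 / ([Ce⁴⁺]^4); log Q = -6.686.
E = E° − (0.0592/n) log Q = +0.46 − (0.0592/4)(-6.686) = +0.559 V.

+0.559 V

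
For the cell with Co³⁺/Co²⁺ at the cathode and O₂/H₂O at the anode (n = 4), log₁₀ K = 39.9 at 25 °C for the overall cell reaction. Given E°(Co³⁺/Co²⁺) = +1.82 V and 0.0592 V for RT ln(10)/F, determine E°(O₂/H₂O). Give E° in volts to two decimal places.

+1.23 V

E°cell = (0.0592/n)·log K = (0.0592/4)(39.9) = +0.591 V.
Since Co³⁺/Co²⁺ is the cathode and O₂/H₂O the anode, E°cell = E°(Co³⁺/Co²⁺) − E°(O₂/H₂O).
So E°(O₂/H₂O) = E°(Co³⁺/Co²⁺) − E°cell = (+1.82) − (+0.591) = +1.23 V.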